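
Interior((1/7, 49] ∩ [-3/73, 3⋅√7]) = (1/7, 3⋅√7)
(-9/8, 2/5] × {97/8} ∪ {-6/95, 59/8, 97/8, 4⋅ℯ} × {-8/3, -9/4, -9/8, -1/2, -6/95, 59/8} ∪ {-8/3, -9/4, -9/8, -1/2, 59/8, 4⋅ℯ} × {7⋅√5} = ((-9/8, 2/5] × {97/8}) ∪ ({-6/95, 59/8, 97/8, 4⋅ℯ} × {-8/3, -9/4, -9/8, -1/2, -6/95, 59/8}) ∪ ({-8/3, -9/4, -9/8, -1/2, 59/8, 4⋅ℯ} × {7⋅√5})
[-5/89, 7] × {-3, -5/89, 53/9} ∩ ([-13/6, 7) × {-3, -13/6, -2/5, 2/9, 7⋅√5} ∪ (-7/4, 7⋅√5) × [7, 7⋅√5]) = [-5/89, 7) × {-3}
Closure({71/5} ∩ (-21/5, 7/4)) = ∅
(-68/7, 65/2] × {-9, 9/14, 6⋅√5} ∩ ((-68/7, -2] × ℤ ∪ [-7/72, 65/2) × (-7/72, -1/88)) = (-68/7, -2] × {-9}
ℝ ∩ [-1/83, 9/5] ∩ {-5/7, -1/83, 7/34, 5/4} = {-1/83, 7/34, 5/4}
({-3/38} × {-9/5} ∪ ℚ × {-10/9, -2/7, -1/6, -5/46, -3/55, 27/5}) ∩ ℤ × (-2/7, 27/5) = ℤ × {-1/6, -5/46, -3/55}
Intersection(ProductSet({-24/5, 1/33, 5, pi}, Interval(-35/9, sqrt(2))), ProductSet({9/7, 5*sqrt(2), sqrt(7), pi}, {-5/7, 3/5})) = ProductSet({pi}, {-5/7, 3/5})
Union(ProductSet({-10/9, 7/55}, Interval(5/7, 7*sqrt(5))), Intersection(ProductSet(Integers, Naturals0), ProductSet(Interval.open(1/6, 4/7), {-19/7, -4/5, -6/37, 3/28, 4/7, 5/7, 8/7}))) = ProductSet({-10/9, 7/55}, Interval(5/7, 7*sqrt(5)))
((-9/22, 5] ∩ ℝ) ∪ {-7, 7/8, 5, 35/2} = {-7, 35/2} ∪ (-9/22, 5]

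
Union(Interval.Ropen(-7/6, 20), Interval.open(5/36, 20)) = Interval.Ropen(-7/6, 20)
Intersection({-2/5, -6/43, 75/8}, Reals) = {-2/5, -6/43, 75/8}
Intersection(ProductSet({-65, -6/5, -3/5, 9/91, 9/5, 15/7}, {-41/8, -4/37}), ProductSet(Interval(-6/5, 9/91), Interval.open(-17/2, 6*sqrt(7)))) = ProductSet({-6/5, -3/5, 9/91}, {-41/8, -4/37})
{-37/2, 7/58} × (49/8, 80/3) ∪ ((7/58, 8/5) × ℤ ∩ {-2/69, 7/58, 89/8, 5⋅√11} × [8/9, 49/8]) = {-37/2, 7/58} × (49/8, 80/3)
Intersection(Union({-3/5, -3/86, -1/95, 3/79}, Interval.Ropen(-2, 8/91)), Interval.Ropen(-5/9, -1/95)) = Interval.Ropen(-5/9, -1/95)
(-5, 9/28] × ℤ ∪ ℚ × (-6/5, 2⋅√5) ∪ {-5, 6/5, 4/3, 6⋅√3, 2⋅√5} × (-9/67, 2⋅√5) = ((-5, 9/28] × ℤ) ∪ (ℚ × (-6/5, 2⋅√5)) ∪ ({-5, 6/5, 4/3, 6⋅√3, 2⋅√5} × (-9/67, 2⋅√5))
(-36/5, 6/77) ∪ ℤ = ℤ ∪ (-36/5, 6/77)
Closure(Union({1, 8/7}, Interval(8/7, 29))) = Union({1}, Interval(8/7, 29))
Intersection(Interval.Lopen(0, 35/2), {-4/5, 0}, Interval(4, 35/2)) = EmptySet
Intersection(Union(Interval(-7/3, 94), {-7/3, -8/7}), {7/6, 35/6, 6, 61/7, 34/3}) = {7/6, 35/6, 6, 61/7, 34/3}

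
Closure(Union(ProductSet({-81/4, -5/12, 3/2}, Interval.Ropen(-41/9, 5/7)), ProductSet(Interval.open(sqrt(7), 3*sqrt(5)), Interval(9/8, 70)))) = Union(ProductSet({-81/4, -5/12, 3/2}, Interval(-41/9, 5/7)), ProductSet(Interval(sqrt(7), 3*sqrt(5)), Interval(9/8, 70)))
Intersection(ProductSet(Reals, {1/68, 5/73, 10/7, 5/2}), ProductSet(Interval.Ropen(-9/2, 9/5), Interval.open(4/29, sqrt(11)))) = ProductSet(Interval.Ropen(-9/2, 9/5), {10/7, 5/2})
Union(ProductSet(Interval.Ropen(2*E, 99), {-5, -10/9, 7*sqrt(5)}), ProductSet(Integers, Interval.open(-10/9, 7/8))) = Union(ProductSet(Integers, Interval.open(-10/9, 7/8)), ProductSet(Interval.Ropen(2*E, 99), {-5, -10/9, 7*sqrt(5)}))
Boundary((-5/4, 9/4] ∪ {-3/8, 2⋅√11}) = {-5/4, 9/4, 2⋅√11}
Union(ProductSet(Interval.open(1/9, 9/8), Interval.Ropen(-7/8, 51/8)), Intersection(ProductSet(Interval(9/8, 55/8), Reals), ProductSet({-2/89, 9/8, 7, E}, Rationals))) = Union(ProductSet({9/8, E}, Rationals), ProductSet(Interval.open(1/9, 9/8), Interval.Ropen(-7/8, 51/8)))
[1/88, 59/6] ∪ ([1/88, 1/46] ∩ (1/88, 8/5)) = [1/88, 59/6]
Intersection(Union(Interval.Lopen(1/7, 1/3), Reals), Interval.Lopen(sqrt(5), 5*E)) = Interval.Lopen(sqrt(5), 5*E)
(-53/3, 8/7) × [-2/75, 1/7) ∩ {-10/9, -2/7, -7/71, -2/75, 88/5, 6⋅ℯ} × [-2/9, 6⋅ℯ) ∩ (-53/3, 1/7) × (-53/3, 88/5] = {-10/9, -2/7, -7/71, -2/75} × [-2/75, 1/7)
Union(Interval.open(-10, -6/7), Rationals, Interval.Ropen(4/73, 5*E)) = Union(Interval(-10, -6/7), Interval.Ropen(4/73, 5*E), Rationals)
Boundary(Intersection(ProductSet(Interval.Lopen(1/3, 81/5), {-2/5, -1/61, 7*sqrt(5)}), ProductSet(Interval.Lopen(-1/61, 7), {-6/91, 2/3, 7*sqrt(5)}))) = ProductSet(Interval(1/3, 7), {7*sqrt(5)})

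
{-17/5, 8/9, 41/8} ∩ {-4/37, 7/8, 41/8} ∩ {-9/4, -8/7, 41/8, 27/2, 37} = {41/8}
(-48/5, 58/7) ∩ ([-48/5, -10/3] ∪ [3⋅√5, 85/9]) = (-48/5, -10/3] ∪ [3⋅√5, 58/7)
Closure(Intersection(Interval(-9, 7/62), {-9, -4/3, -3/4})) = {-9, -4/3, -3/4}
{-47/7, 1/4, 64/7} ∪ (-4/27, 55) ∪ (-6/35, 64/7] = {-47/7} ∪ (-6/35, 55)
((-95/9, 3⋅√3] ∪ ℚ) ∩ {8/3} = {8/3}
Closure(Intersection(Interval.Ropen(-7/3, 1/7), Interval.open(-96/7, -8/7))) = Interval(-7/3, -8/7)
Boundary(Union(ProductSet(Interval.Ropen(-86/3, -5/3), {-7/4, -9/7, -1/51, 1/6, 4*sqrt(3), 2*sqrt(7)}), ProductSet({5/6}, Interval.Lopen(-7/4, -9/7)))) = Union(ProductSet({5/6}, Interval(-7/4, -9/7)), ProductSet(Interval(-86/3, -5/3), {-7/4, -9/7, -1/51, 1/6, 4*sqrt(3), 2*sqrt(7)}))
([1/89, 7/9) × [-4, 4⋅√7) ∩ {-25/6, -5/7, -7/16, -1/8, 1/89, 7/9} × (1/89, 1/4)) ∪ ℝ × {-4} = (ℝ × {-4}) ∪ ({1/89} × (1/89, 1/4))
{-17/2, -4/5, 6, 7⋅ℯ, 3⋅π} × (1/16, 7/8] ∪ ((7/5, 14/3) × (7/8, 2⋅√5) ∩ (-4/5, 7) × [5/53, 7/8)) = {-17/2, -4/5, 6, 7⋅ℯ, 3⋅π} × (1/16, 7/8]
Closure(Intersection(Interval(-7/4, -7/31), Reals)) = Interval(-7/4, -7/31)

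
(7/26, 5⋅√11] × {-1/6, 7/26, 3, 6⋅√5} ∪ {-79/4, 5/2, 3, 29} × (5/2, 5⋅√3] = ({-79/4, 5/2, 3, 29} × (5/2, 5⋅√3]) ∪ ((7/26, 5⋅√11] × {-1/6, 7/26, 3, 6⋅√5})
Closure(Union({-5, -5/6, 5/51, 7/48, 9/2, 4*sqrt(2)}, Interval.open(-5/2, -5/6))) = Union({-5, 5/51, 7/48, 9/2, 4*sqrt(2)}, Interval(-5/2, -5/6))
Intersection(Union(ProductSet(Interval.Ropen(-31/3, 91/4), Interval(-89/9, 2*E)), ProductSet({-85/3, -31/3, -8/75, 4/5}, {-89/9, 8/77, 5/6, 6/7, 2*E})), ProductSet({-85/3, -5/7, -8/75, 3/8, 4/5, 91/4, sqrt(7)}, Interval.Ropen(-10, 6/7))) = Union(ProductSet({-85/3, -8/75, 4/5}, {-89/9, 8/77, 5/6}), ProductSet({-5/7, -8/75, 3/8, 4/5, sqrt(7)}, Interval.Ropen(-89/9, 6/7)))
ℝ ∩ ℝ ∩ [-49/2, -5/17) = [-49/2, -5/17)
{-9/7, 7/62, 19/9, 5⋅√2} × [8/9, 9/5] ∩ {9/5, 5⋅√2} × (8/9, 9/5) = {5⋅√2} × (8/9, 9/5)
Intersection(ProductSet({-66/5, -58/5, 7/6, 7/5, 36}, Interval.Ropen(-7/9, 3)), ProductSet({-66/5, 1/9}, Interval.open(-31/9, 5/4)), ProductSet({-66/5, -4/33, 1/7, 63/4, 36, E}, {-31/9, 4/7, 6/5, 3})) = ProductSet({-66/5}, {4/7, 6/5})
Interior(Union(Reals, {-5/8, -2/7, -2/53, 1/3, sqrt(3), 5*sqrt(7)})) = Reals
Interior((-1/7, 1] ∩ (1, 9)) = ∅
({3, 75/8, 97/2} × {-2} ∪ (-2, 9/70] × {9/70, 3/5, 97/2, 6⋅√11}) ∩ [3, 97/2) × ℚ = {3, 75/8} × {-2}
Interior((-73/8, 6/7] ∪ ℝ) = (-∞, ∞)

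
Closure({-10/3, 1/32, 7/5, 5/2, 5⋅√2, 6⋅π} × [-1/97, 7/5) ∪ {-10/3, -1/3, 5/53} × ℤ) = ({-10/3, -1/3, 5/53} × ℤ) ∪ ({-10/3, 1/32, 7/5, 5/2, 5⋅√2, 6⋅π} × [-1/97, 7/5])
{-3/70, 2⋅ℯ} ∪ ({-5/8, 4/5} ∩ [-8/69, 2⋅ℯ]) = {-3/70, 4/5, 2⋅ℯ}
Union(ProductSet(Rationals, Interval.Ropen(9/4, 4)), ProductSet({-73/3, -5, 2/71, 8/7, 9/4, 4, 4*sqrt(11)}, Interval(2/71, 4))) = Union(ProductSet({-73/3, -5, 2/71, 8/7, 9/4, 4, 4*sqrt(11)}, Interval(2/71, 4)), ProductSet(Rationals, Interval.Ropen(9/4, 4)))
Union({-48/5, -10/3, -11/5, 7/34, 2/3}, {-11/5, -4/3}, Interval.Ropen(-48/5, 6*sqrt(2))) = Interval.Ropen(-48/5, 6*sqrt(2))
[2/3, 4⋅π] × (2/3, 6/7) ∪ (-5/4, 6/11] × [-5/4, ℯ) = ((-5/4, 6/11] × [-5/4, ℯ)) ∪ ([2/3, 4⋅π] × (2/3, 6/7))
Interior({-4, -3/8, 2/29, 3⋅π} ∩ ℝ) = ∅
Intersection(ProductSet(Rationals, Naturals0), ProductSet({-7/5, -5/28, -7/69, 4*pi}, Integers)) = ProductSet({-7/5, -5/28, -7/69}, Naturals0)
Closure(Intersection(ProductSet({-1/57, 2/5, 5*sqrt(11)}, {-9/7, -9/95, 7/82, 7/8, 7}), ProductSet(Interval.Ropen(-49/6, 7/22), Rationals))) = ProductSet({-1/57}, {-9/7, -9/95, 7/82, 7/8, 7})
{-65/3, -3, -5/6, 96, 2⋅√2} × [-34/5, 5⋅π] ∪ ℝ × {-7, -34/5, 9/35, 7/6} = (ℝ × {-7, -34/5, 9/35, 7/6}) ∪ ({-65/3, -3, -5/6, 96, 2⋅√2} × [-34/5, 5⋅π])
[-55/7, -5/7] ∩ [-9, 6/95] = [-55/7, -5/7]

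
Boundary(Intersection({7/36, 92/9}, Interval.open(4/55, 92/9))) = {7/36}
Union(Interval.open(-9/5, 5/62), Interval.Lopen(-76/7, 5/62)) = Interval.Lopen(-76/7, 5/62)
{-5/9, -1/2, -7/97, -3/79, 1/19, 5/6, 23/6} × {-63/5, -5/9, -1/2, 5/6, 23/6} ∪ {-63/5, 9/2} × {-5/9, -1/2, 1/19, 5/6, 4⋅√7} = ({-63/5, 9/2} × {-5/9, -1/2, 1/19, 5/6, 4⋅√7}) ∪ ({-5/9, -1/2, -7/97, -3/79, 1/19, 5/6, 23/6} × {-63/5, -5/9, -1/2, 5/6, 23/6})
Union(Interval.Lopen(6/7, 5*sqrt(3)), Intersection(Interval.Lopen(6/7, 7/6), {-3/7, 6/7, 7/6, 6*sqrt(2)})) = Interval.Lopen(6/7, 5*sqrt(3))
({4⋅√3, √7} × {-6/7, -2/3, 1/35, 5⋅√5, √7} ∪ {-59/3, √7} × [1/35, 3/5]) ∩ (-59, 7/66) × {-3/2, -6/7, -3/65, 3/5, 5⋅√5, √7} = {-59/3} × {3/5}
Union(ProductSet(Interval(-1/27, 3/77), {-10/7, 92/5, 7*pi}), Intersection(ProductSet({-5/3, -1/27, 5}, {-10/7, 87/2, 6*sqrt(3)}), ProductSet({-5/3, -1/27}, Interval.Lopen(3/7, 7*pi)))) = Union(ProductSet({-5/3, -1/27}, {6*sqrt(3)}), ProductSet(Interval(-1/27, 3/77), {-10/7, 92/5, 7*pi}))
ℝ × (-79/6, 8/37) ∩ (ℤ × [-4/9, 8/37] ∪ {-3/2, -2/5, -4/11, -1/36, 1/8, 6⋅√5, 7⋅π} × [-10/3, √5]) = (ℤ × [-4/9, 8/37)) ∪ ({-3/2, -2/5, -4/11, -1/36, 1/8, 6⋅√5, 7⋅π} × [-10/3, 8/37))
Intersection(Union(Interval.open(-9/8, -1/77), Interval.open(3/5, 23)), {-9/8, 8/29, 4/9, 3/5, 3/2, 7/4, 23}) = {3/2, 7/4}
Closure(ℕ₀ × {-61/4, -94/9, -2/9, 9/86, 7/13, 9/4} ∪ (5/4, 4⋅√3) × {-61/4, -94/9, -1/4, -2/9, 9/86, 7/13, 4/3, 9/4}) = (ℕ₀ × {-61/4, -94/9, -2/9, 9/86, 7/13, 9/4}) ∪ ([5/4, 4⋅√3] × {-61/4, -94/9, -1/4, -2/9, 9/86, 7/13, 4/3, 9/4})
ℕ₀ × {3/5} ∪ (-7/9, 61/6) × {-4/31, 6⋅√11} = (ℕ₀ × {3/5}) ∪ ((-7/9, 61/6) × {-4/31, 6⋅√11})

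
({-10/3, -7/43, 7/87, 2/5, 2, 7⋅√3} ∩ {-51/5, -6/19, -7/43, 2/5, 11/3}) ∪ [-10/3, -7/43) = [-10/3, -7/43] ∪ {2/5}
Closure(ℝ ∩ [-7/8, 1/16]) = [-7/8, 1/16]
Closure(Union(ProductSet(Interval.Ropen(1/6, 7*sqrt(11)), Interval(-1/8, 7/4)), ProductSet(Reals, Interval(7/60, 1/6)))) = Union(ProductSet({1/6, 7*sqrt(11)}, Union(Interval(-1/8, 7/60), Interval(1/6, 7/4))), ProductSet(Interval(1/6, 7*sqrt(11)), {-1/8, 7/4}), ProductSet(Interval.Ropen(1/6, 7*sqrt(11)), Interval(-1/8, 7/4)), ProductSet(Reals, Interval(7/60, 1/6)))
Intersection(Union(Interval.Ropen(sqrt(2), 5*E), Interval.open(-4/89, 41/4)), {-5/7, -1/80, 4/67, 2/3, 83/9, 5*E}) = {-1/80, 4/67, 2/3, 83/9}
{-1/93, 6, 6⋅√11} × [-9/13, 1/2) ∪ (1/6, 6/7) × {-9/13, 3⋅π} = ((1/6, 6/7) × {-9/13, 3⋅π}) ∪ ({-1/93, 6, 6⋅√11} × [-9/13, 1/2))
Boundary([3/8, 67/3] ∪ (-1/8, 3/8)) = {-1/8, 67/3}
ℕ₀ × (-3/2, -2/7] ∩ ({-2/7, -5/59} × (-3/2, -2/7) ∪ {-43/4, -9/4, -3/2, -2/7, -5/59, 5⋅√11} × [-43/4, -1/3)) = ∅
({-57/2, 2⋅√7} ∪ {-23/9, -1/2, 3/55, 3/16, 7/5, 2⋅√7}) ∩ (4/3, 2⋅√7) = {7/5}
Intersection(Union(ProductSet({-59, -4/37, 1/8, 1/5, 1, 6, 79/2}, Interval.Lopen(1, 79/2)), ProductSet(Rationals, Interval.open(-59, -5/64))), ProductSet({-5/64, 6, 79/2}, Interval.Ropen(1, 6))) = ProductSet({6, 79/2}, Interval.open(1, 6))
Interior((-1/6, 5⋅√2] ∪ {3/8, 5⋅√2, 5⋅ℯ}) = (-1/6, 5⋅√2)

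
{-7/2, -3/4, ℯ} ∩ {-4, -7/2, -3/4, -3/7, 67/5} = {-7/2, -3/4}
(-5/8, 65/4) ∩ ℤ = {0, 1, …, 16}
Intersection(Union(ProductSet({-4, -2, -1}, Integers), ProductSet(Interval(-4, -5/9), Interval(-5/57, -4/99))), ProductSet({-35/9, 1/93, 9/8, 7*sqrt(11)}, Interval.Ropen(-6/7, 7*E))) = ProductSet({-35/9}, Interval(-5/57, -4/99))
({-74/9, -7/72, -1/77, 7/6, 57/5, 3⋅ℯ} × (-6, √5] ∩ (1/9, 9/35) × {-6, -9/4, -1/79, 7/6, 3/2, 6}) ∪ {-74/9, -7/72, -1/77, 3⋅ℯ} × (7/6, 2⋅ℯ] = {-74/9, -7/72, -1/77, 3⋅ℯ} × (7/6, 2⋅ℯ]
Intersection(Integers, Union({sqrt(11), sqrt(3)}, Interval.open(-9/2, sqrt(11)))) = Range(-4, 4, 1)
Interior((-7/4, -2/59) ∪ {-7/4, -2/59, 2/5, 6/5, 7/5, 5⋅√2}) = (-7/4, -2/59)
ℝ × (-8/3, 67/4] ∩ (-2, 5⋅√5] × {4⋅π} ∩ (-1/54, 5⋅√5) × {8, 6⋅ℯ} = ∅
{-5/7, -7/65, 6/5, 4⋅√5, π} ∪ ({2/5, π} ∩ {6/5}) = {-5/7, -7/65, 6/5, 4⋅√5, π}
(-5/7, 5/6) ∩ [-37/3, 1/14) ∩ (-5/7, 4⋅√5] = (-5/7, 1/14)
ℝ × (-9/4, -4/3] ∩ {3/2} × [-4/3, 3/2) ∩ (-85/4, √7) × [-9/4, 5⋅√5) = {3/2} × {-4/3}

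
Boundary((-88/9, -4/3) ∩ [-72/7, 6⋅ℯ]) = {-88/9, -4/3}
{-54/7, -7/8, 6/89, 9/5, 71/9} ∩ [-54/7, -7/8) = {-54/7}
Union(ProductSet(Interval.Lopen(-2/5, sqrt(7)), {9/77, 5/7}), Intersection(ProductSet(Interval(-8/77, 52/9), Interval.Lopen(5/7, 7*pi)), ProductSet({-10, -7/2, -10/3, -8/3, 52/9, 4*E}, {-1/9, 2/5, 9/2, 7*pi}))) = Union(ProductSet({52/9}, {9/2, 7*pi}), ProductSet(Interval.Lopen(-2/5, sqrt(7)), {9/77, 5/7}))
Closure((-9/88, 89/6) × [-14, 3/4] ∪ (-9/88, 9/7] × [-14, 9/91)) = [-9/88, 89/6] × [-14, 3/4]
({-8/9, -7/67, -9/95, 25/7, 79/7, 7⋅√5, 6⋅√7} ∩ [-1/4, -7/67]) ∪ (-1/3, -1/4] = (-1/3, -1/4] ∪ {-7/67}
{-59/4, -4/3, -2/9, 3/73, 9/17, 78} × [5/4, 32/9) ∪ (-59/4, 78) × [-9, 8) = ((-59/4, 78) × [-9, 8)) ∪ ({-59/4, -4/3, -2/9, 3/73, 9/17, 78} × [5/4, 32/9))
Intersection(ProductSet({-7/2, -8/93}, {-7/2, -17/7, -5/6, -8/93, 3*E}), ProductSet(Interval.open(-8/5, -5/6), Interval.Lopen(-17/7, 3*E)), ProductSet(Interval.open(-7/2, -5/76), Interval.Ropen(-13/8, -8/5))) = EmptySet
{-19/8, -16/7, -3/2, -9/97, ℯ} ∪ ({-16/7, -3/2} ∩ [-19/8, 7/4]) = {-19/8, -16/7, -3/2, -9/97, ℯ}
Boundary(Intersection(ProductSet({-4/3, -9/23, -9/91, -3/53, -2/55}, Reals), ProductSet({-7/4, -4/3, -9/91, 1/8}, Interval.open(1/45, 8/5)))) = ProductSet({-4/3, -9/91}, Interval(1/45, 8/5))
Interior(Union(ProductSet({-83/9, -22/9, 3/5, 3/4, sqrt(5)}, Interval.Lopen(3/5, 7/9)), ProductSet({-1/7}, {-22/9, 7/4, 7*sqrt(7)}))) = EmptySet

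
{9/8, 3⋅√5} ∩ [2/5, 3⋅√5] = {9/8, 3⋅√5}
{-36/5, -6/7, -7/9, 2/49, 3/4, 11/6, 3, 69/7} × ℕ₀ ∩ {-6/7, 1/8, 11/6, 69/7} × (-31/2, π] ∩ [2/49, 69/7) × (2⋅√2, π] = {11/6} × {3}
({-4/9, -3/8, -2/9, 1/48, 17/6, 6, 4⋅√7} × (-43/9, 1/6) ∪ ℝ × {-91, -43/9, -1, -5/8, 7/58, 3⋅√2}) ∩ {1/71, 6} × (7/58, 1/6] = {6} × (7/58, 1/6)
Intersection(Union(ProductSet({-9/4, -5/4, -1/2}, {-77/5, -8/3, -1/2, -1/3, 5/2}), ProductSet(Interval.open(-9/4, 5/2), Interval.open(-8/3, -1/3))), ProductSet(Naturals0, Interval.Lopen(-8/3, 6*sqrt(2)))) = ProductSet(Range(0, 3, 1), Interval.open(-8/3, -1/3))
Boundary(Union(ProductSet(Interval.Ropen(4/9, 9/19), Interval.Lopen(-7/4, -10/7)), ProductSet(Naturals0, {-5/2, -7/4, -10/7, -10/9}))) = Union(ProductSet({4/9, 9/19}, Interval(-7/4, -10/7)), ProductSet(Interval(4/9, 9/19), {-7/4, -10/7}), ProductSet(Naturals0, {-5/2, -7/4, -10/7, -10/9}))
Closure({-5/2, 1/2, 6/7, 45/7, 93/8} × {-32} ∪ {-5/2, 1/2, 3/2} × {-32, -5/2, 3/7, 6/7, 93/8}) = ({-5/2, 1/2, 6/7, 45/7, 93/8} × {-32}) ∪ ({-5/2, 1/2, 3/2} × {-32, -5/2, 3/7, 6/7, 93/8})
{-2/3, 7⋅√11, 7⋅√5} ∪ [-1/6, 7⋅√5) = {-2/3, 7⋅√11} ∪ [-1/6, 7⋅√5]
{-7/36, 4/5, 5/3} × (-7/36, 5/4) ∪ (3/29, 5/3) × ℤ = ((3/29, 5/3) × ℤ) ∪ ({-7/36, 4/5, 5/3} × (-7/36, 5/4))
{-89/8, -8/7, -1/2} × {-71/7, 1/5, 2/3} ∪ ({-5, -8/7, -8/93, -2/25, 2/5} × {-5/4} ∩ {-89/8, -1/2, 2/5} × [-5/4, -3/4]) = ({2/5} × {-5/4}) ∪ ({-89/8, -8/7, -1/2} × {-71/7, 1/5, 2/3})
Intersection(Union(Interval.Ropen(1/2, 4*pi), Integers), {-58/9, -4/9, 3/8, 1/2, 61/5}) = {1/2, 61/5}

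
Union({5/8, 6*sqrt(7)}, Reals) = Reals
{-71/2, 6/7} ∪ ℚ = ℚ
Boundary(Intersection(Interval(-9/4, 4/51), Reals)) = {-9/4, 4/51}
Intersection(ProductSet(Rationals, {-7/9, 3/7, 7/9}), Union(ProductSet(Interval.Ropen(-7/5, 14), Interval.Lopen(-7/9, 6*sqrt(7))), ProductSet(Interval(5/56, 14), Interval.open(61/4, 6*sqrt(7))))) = ProductSet(Intersection(Interval.Ropen(-7/5, 14), Rationals), {3/7, 7/9})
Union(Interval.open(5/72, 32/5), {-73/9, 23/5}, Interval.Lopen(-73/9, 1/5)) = Interval.Ropen(-73/9, 32/5)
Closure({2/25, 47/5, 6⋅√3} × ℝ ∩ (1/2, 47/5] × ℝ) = {47/5} × ℝ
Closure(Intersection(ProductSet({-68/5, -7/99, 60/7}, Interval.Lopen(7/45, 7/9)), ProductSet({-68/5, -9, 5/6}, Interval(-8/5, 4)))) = ProductSet({-68/5}, Interval(7/45, 7/9))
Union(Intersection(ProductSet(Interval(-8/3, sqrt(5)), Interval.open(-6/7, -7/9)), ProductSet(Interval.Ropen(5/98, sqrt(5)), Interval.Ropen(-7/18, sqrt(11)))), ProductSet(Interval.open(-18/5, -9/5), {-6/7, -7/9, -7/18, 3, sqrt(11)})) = ProductSet(Interval.open(-18/5, -9/5), {-6/7, -7/9, -7/18, 3, sqrt(11)})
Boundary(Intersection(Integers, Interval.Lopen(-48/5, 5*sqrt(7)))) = Range(-9, 14, 1)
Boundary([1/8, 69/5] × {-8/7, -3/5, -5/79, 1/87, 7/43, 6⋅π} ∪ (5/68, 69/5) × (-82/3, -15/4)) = ({5/68, 69/5} × [-82/3, -15/4]) ∪ ([5/68, 69/5] × {-82/3, -15/4}) ∪ ([1/8, 69/5] × {-8/7, -3/5, -5/79, 1/87, 7/43, 6⋅π})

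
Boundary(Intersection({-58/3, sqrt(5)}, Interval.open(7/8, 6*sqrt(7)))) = {sqrt(5)}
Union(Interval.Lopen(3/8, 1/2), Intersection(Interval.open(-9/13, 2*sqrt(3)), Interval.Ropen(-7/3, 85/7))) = Interval.open(-9/13, 2*sqrt(3))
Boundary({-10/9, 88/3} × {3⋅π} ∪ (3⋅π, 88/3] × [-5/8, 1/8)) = ({-10/9, 88/3} × {3⋅π}) ∪ ({88/3, 3⋅π} × [-5/8, 1/8]) ∪ ([3⋅π, 88/3] × {-5/8, 1/8})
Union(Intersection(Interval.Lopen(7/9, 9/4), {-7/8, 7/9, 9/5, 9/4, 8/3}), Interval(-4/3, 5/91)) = Union({9/5, 9/4}, Interval(-4/3, 5/91))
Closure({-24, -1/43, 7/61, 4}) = {-24, -1/43, 7/61, 4}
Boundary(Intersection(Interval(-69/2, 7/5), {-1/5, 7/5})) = {-1/5, 7/5}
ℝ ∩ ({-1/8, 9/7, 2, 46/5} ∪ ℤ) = ℤ ∪ {-1/8, 9/7, 46/5}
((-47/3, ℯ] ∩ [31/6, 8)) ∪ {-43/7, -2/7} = {-43/7, -2/7}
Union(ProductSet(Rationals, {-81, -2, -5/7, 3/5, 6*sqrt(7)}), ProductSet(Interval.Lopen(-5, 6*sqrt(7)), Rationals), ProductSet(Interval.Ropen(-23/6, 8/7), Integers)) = Union(ProductSet(Interval.Lopen(-5, 6*sqrt(7)), Rationals), ProductSet(Rationals, {-81, -2, -5/7, 3/5, 6*sqrt(7)}))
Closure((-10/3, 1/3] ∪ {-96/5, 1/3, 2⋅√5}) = {-96/5, 2⋅√5} ∪ [-10/3, 1/3]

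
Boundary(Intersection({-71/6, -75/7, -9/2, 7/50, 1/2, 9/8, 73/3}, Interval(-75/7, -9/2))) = {-75/7, -9/2}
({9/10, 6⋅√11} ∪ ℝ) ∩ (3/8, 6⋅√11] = (3/8, 6⋅√11]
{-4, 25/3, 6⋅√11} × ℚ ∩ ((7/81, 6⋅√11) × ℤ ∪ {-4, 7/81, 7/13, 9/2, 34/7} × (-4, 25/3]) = ({25/3} × ℤ) ∪ ({-4} × (ℚ ∩ (-4, 25/3]))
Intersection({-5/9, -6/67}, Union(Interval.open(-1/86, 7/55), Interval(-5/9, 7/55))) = {-5/9, -6/67}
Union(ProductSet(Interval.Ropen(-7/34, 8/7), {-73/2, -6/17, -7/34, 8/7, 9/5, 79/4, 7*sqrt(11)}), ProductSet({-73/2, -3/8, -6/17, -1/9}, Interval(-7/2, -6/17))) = Union(ProductSet({-73/2, -3/8, -6/17, -1/9}, Interval(-7/2, -6/17)), ProductSet(Interval.Ropen(-7/34, 8/7), {-73/2, -6/17, -7/34, 8/7, 9/5, 79/4, 7*sqrt(11)}))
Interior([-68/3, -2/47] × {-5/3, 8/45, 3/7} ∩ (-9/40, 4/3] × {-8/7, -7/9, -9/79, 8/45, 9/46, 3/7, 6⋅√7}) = ∅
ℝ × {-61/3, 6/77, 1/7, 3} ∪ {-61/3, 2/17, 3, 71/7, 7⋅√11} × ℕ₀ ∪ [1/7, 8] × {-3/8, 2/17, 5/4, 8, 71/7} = (ℝ × {-61/3, 6/77, 1/7, 3}) ∪ ({-61/3, 2/17, 3, 71/7, 7⋅√11} × ℕ₀) ∪ ([1/7, 8] × {-3/8, 2/17, 5/4, 8, 71/7})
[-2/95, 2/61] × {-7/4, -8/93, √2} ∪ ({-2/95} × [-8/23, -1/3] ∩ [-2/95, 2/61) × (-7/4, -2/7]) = ({-2/95} × [-8/23, -1/3]) ∪ ([-2/95, 2/61] × {-7/4, -8/93, √2})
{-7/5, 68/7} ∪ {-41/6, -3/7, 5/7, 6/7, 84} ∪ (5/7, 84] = {-41/6, -7/5, -3/7} ∪ [5/7, 84]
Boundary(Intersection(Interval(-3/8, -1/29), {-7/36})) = {-7/36}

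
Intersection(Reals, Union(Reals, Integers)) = Reals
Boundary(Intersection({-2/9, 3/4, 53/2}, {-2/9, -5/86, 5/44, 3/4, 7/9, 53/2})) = {-2/9, 3/4, 53/2}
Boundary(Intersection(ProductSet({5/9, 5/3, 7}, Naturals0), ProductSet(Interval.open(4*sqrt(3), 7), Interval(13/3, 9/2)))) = EmptySet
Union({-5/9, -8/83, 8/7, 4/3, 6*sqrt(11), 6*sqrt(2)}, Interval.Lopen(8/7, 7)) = Union({-5/9, -8/83, 6*sqrt(11), 6*sqrt(2)}, Interval(8/7, 7))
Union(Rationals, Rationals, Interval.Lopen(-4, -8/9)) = Union(Interval(-4, -8/9), Rationals)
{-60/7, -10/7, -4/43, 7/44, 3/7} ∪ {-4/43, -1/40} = {-60/7, -10/7, -4/43, -1/40, 7/44, 3/7}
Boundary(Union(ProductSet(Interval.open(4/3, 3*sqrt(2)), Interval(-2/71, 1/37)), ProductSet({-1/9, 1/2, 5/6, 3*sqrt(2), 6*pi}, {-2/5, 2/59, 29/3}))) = Union(ProductSet({4/3, 3*sqrt(2)}, Interval(-2/71, 1/37)), ProductSet({-1/9, 1/2, 5/6, 3*sqrt(2), 6*pi}, {-2/5, 2/59, 29/3}), ProductSet(Interval(4/3, 3*sqrt(2)), {-2/71, 1/37}))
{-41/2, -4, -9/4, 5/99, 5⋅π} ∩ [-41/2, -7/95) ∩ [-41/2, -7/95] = {-41/2, -4, -9/4}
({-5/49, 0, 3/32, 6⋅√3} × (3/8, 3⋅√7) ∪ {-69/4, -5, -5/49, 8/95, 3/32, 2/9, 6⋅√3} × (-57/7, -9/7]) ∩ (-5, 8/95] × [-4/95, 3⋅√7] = {-5/49, 0} × (3/8, 3⋅√7)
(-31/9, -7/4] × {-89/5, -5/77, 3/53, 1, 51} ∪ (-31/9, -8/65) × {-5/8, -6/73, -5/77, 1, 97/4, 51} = ((-31/9, -7/4] × {-89/5, -5/77, 3/53, 1, 51}) ∪ ((-31/9, -8/65) × {-5/8, -6/73, -5/77, 1, 97/4, 51})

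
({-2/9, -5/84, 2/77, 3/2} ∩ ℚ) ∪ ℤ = ℤ ∪ {-2/9, -5/84, 2/77, 3/2}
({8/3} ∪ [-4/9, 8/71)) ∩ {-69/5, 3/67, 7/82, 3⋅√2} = {3/67, 7/82}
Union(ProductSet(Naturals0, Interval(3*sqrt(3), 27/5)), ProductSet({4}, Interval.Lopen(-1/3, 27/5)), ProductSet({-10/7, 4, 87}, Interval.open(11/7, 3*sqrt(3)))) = Union(ProductSet({4}, Interval.Lopen(-1/3, 27/5)), ProductSet({-10/7, 4, 87}, Interval.open(11/7, 3*sqrt(3))), ProductSet(Naturals0, Interval(3*sqrt(3), 27/5)))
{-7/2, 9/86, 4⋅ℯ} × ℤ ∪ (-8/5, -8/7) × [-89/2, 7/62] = ({-7/2, 9/86, 4⋅ℯ} × ℤ) ∪ ((-8/5, -8/7) × [-89/2, 7/62])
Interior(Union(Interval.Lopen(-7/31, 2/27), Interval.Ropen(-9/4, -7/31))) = Union(Interval.open(-9/4, -7/31), Interval.open(-7/31, 2/27))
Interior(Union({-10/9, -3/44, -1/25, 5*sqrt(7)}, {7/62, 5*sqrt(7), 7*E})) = EmptySet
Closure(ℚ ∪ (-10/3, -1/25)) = ℚ ∪ (-∞, ∞)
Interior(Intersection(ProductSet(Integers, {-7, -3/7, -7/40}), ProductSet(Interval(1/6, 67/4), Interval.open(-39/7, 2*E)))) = EmptySet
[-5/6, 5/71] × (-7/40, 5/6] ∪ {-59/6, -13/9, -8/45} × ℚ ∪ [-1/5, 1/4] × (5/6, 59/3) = ({-59/6, -13/9, -8/45} × ℚ) ∪ ([-5/6, 5/71] × (-7/40, 5/6]) ∪ ([-1/5, 1/4] × (5/6, 59/3))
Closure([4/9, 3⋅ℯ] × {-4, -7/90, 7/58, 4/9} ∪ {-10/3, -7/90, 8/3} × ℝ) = ({-10/3, -7/90, 8/3} × ℝ) ∪ ([4/9, 3⋅ℯ] × {-4, -7/90, 7/58, 4/9})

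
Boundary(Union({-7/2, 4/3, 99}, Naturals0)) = Union({-7/2, 4/3}, Naturals0)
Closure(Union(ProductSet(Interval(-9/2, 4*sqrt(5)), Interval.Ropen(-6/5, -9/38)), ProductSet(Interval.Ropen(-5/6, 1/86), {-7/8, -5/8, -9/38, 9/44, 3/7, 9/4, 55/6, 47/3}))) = Union(ProductSet(Interval(-9/2, 4*sqrt(5)), Interval(-6/5, -9/38)), ProductSet(Interval(-5/6, 1/86), {-9/38, 9/44, 3/7, 9/4, 55/6, 47/3}), ProductSet(Interval.Ropen(-5/6, 1/86), {-7/8, -5/8, -9/38, 9/44, 3/7, 9/4, 55/6, 47/3}))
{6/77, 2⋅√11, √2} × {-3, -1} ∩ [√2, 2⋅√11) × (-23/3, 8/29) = {√2} × {-3, -1}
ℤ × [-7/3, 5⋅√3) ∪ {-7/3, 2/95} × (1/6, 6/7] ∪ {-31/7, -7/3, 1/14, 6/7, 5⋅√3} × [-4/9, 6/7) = ({-7/3, 2/95} × (1/6, 6/7]) ∪ (ℤ × [-7/3, 5⋅√3)) ∪ ({-31/7, -7/3, 1/14, 6/7, 5⋅√3} × [-4/9, 6/7))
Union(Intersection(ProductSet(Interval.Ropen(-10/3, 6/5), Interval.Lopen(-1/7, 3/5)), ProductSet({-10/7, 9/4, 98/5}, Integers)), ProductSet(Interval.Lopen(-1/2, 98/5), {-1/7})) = Union(ProductSet({-10/7}, Range(0, 1, 1)), ProductSet(Interval.Lopen(-1/2, 98/5), {-1/7}))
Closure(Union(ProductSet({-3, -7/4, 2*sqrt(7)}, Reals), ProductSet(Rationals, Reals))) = ProductSet(Reals, Reals)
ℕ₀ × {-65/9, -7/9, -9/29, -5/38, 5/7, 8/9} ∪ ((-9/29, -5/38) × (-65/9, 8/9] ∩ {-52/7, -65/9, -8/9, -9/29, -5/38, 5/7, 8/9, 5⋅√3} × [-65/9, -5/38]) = ℕ₀ × {-65/9, -7/9, -9/29, -5/38, 5/7, 8/9}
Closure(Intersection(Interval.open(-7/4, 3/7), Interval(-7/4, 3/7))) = Interval(-7/4, 3/7)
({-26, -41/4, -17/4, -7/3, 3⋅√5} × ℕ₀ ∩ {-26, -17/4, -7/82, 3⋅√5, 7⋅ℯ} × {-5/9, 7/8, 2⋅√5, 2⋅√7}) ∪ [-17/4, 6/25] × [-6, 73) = [-17/4, 6/25] × [-6, 73)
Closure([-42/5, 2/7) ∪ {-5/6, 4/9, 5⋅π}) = [-42/5, 2/7] ∪ {4/9, 5⋅π}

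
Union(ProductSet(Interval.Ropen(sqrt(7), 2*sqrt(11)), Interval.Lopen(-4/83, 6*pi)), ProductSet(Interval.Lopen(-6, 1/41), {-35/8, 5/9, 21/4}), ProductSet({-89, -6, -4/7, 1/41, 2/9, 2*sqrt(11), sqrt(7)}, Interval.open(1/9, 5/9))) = Union(ProductSet({-89, -6, -4/7, 1/41, 2/9, 2*sqrt(11), sqrt(7)}, Interval.open(1/9, 5/9)), ProductSet(Interval.Lopen(-6, 1/41), {-35/8, 5/9, 21/4}), ProductSet(Interval.Ropen(sqrt(7), 2*sqrt(11)), Interval.Lopen(-4/83, 6*pi)))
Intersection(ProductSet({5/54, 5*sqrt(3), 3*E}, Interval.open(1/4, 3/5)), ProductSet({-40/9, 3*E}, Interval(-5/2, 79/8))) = ProductSet({3*E}, Interval.open(1/4, 3/5))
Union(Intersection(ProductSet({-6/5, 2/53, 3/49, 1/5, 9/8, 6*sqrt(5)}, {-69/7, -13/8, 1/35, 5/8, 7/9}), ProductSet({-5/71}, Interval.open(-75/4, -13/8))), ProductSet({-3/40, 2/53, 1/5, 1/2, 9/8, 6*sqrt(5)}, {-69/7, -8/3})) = ProductSet({-3/40, 2/53, 1/5, 1/2, 9/8, 6*sqrt(5)}, {-69/7, -8/3})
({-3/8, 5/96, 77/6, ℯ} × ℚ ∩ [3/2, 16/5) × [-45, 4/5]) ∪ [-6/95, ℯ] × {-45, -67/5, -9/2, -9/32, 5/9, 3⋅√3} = ({ℯ} × (ℚ ∩ [-45, 4/5])) ∪ ([-6/95, ℯ] × {-45, -67/5, -9/2, -9/32, 5/9, 3⋅√3})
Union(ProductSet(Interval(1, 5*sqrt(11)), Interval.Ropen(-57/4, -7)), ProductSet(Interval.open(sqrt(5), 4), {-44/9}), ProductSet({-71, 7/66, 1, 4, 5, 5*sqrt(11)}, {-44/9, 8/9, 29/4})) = Union(ProductSet({-71, 7/66, 1, 4, 5, 5*sqrt(11)}, {-44/9, 8/9, 29/4}), ProductSet(Interval(1, 5*sqrt(11)), Interval.Ropen(-57/4, -7)), ProductSet(Interval.open(sqrt(5), 4), {-44/9}))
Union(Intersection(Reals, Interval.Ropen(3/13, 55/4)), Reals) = Interval(-oo, oo)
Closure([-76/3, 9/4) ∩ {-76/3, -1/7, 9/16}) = {-76/3, -1/7, 9/16}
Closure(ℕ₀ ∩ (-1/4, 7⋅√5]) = {0, 1, …, 15}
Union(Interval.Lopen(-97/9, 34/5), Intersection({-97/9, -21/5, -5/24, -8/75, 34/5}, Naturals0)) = Interval.Lopen(-97/9, 34/5)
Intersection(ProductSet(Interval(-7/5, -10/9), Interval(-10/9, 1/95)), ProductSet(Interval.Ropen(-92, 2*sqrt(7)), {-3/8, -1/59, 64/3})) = ProductSet(Interval(-7/5, -10/9), {-3/8, -1/59})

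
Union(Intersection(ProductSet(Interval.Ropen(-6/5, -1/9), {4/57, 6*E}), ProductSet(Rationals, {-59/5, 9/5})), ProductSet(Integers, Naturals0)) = ProductSet(Integers, Naturals0)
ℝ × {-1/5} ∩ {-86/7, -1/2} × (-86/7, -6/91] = {-86/7, -1/2} × {-1/5}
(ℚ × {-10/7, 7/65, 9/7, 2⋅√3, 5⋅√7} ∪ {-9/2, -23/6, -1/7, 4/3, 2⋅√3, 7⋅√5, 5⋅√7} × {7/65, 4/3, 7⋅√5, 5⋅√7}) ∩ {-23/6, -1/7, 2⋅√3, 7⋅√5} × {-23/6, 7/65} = {-23/6, -1/7, 2⋅√3, 7⋅√5} × {7/65}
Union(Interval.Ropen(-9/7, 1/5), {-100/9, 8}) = Union({-100/9, 8}, Interval.Ropen(-9/7, 1/5))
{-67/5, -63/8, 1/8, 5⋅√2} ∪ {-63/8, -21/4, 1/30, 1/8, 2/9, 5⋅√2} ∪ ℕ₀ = {-67/5, -63/8, -21/4, 1/30, 1/8, 2/9, 5⋅√2} ∪ ℕ₀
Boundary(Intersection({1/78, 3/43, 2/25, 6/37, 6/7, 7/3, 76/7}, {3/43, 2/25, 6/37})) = {3/43, 2/25, 6/37}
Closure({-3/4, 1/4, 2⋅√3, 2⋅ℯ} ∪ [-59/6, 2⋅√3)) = [-59/6, 2⋅√3] ∪ {2⋅ℯ}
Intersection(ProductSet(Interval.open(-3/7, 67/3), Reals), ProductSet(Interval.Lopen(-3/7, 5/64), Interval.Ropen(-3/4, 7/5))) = ProductSet(Interval.Lopen(-3/7, 5/64), Interval.Ropen(-3/4, 7/5))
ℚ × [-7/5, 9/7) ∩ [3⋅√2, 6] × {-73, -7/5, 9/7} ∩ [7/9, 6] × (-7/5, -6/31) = ∅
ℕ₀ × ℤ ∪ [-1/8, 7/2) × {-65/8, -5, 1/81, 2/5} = (ℕ₀ × ℤ) ∪ ([-1/8, 7/2) × {-65/8, -5, 1/81, 2/5})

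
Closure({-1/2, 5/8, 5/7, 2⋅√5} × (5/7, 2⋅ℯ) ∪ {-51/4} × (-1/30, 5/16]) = ({-51/4} × [-1/30, 5/16]) ∪ ({-1/2, 5/8, 5/7, 2⋅√5} × [5/7, 2⋅ℯ])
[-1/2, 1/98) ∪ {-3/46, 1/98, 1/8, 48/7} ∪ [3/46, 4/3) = [-1/2, 1/98] ∪ [3/46, 4/3) ∪ {48/7}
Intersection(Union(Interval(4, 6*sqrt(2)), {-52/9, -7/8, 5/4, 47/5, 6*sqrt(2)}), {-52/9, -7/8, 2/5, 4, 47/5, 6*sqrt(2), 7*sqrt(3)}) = {-52/9, -7/8, 4, 47/5, 6*sqrt(2)}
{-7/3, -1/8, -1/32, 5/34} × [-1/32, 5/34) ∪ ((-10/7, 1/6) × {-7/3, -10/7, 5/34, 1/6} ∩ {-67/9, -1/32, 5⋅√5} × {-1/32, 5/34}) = ({-1/32} × {5/34}) ∪ ({-7/3, -1/8, -1/32, 5/34} × [-1/32, 5/34))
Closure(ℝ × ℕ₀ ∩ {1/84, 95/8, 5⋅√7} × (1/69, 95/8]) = {1/84, 95/8, 5⋅√7} × {1, 2, …, 11}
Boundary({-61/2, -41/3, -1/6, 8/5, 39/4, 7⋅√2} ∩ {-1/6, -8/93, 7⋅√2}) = {-1/6, 7⋅√2}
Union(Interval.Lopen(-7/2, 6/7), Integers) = Union(Integers, Interval.Lopen(-7/2, 6/7))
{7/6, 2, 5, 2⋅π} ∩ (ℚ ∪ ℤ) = {7/6, 2, 5}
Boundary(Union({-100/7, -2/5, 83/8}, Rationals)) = Reals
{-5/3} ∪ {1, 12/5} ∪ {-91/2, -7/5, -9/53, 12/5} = {-91/2, -5/3, -7/5, -9/53, 1, 12/5}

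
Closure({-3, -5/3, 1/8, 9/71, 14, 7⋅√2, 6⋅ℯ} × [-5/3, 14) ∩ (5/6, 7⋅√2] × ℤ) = {7⋅√2} × {-1, 0, …, 13}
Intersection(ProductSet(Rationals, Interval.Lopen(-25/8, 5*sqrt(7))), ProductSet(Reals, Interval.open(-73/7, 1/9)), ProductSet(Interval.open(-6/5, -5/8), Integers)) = ProductSet(Intersection(Interval.open(-6/5, -5/8), Rationals), Range(-3, 1, 1))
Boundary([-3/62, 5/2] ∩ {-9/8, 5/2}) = {5/2}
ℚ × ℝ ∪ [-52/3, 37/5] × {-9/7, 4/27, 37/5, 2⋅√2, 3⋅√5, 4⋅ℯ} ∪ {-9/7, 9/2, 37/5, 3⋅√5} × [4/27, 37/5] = (ℚ × ℝ) ∪ ({-9/7, 9/2, 37/5, 3⋅√5} × [4/27, 37/5]) ∪ ([-52/3, 37/5] × {-9/7, 4/27, 37/5, 2⋅√2, 3⋅√5, 4⋅ℯ})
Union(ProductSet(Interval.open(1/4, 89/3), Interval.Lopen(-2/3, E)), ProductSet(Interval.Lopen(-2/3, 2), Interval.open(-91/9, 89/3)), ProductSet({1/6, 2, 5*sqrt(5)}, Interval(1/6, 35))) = Union(ProductSet({1/6, 2, 5*sqrt(5)}, Interval(1/6, 35)), ProductSet(Interval.Lopen(-2/3, 2), Interval.open(-91/9, 89/3)), ProductSet(Interval.open(1/4, 89/3), Interval.Lopen(-2/3, E)))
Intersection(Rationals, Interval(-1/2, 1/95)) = Intersection(Interval(-1/2, 1/95), Rationals)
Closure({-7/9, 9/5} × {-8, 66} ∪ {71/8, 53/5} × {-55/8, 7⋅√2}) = ({-7/9, 9/5} × {-8, 66}) ∪ ({71/8, 53/5} × {-55/8, 7⋅√2})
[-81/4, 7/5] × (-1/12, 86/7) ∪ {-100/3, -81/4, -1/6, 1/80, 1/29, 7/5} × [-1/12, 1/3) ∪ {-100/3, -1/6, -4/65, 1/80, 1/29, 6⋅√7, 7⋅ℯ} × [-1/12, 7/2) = ([-81/4, 7/5] × (-1/12, 86/7)) ∪ ({-100/3, -81/4, -1/6, 1/80, 1/29, 7/5} × [-1/12, 1/3)) ∪ ({-100/3, -1/6, -4/65, 1/80, 1/29, 6⋅√7, 7⋅ℯ} × [-1/12, 7/2))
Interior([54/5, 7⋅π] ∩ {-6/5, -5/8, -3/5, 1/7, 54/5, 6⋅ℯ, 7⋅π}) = ∅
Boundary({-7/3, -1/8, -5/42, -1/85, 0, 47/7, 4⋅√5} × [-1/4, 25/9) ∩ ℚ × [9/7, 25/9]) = {-7/3, -1/8, -5/42, -1/85, 0, 47/7} × [9/7, 25/9]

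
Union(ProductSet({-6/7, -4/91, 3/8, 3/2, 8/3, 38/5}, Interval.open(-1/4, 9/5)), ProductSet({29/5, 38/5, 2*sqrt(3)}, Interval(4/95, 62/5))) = Union(ProductSet({29/5, 38/5, 2*sqrt(3)}, Interval(4/95, 62/5)), ProductSet({-6/7, -4/91, 3/8, 3/2, 8/3, 38/5}, Interval.open(-1/4, 9/5)))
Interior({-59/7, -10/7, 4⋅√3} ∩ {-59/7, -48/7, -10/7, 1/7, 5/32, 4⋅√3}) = ∅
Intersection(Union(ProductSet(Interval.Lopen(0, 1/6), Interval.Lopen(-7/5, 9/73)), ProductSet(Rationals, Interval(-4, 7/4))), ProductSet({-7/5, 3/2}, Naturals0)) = ProductSet({-7/5, 3/2}, Range(0, 2, 1))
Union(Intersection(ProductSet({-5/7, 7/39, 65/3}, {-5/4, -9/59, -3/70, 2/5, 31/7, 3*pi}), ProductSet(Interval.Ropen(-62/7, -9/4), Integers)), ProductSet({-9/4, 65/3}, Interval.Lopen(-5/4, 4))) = ProductSet({-9/4, 65/3}, Interval.Lopen(-5/4, 4))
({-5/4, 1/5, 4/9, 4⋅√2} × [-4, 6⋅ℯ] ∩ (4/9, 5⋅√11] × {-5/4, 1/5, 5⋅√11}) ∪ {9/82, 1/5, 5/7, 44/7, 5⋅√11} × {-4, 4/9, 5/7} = ({4⋅√2} × {-5/4, 1/5}) ∪ ({9/82, 1/5, 5/7, 44/7, 5⋅√11} × {-4, 4/9, 5/7})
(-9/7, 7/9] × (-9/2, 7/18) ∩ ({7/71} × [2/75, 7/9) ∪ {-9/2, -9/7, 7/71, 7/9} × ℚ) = ({7/71} × [2/75, 7/18)) ∪ ({7/71, 7/9} × (ℚ ∩ (-9/2, 7/18)))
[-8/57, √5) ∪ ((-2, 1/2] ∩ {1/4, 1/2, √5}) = [-8/57, √5)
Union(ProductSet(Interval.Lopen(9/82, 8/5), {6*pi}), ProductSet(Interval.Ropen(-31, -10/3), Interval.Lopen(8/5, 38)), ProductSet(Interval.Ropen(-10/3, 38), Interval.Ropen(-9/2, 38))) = Union(ProductSet(Interval.Ropen(-31, -10/3), Interval.Lopen(8/5, 38)), ProductSet(Interval.Ropen(-10/3, 38), Interval.Ropen(-9/2, 38)))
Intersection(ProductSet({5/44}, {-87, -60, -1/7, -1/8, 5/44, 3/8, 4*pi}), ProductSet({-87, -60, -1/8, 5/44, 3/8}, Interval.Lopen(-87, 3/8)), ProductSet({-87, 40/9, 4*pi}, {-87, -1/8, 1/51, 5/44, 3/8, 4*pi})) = EmptySet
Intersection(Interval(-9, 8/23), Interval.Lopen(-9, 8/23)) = Interval.Lopen(-9, 8/23)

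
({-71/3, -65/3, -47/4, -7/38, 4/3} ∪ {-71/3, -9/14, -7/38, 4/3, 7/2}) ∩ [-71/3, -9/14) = {-71/3, -65/3, -47/4}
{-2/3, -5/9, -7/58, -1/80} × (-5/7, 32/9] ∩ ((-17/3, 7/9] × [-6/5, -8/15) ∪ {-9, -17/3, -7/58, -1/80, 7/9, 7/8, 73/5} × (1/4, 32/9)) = ({-7/58, -1/80} × (1/4, 32/9)) ∪ ({-2/3, -5/9, -7/58, -1/80} × (-5/7, -8/15))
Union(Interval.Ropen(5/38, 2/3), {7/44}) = Interval.Ropen(5/38, 2/3)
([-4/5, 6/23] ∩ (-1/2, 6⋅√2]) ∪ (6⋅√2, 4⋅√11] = (-1/2, 6/23] ∪ (6⋅√2, 4⋅√11]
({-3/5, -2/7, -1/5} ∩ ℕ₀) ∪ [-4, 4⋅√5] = [-4, 4⋅√5]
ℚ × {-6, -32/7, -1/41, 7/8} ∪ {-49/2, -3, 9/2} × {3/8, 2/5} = (ℚ × {-6, -32/7, -1/41, 7/8}) ∪ ({-49/2, -3, 9/2} × {3/8, 2/5})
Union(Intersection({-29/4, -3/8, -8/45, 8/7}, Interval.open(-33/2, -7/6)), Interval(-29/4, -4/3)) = Interval(-29/4, -4/3)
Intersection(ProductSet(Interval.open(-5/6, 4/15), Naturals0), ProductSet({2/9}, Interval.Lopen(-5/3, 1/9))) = ProductSet({2/9}, Range(0, 1, 1))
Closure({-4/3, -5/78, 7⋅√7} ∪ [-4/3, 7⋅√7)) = [-4/3, 7⋅√7]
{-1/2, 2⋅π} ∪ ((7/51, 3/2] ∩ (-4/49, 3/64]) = {-1/2, 2⋅π}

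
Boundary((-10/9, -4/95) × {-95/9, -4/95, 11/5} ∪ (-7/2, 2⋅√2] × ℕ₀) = ([-10/9, -4/95] × {-95/9, -4/95, 11/5}) ∪ ([-7/2, 2⋅√2] × ℕ₀)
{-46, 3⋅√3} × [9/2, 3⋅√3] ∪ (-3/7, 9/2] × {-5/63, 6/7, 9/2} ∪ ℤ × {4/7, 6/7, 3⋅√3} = (ℤ × {4/7, 6/7, 3⋅√3}) ∪ ((-3/7, 9/2] × {-5/63, 6/7, 9/2}) ∪ ({-46, 3⋅√3} × [9/2, 3⋅√3])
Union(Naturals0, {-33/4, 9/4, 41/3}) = Union({-33/4, 9/4, 41/3}, Naturals0)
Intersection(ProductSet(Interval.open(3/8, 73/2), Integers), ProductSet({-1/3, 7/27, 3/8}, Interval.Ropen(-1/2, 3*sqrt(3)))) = EmptySet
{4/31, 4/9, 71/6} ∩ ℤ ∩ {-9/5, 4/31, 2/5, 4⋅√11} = ∅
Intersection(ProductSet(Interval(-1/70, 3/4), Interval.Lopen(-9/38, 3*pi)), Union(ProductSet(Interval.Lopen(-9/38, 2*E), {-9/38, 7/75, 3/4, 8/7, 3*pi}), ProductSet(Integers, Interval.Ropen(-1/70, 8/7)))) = Union(ProductSet(Interval(-1/70, 3/4), {7/75, 3/4, 8/7, 3*pi}), ProductSet(Range(0, 1, 1), Interval.Ropen(-1/70, 8/7)))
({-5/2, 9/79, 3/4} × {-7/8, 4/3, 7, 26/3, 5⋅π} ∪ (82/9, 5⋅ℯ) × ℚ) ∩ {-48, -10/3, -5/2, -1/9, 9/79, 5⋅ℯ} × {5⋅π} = {-5/2, 9/79} × {5⋅π}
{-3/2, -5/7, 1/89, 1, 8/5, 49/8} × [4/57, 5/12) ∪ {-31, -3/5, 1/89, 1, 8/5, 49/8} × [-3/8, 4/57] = ({-31, -3/5, 1/89, 1, 8/5, 49/8} × [-3/8, 4/57]) ∪ ({-3/2, -5/7, 1/89, 1, 8/5, 49/8} × [4/57, 5/12))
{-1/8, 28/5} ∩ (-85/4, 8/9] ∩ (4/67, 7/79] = ∅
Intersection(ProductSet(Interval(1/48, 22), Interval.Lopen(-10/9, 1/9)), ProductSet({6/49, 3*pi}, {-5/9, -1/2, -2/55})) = ProductSet({6/49, 3*pi}, {-5/9, -1/2, -2/55})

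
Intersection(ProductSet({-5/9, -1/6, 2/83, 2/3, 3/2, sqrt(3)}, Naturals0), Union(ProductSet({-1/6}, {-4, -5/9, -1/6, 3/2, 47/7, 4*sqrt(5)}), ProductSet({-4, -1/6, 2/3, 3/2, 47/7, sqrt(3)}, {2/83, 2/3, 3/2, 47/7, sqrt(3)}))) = EmptySet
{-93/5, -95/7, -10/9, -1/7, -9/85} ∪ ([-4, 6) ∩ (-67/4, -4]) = {-93/5, -95/7, -4, -10/9, -1/7, -9/85}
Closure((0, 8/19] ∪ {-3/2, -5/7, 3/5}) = {-3/2, -5/7, 3/5} ∪ [0, 8/19]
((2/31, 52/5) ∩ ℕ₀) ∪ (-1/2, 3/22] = (-1/2, 3/22] ∪ {1, 2, …, 10}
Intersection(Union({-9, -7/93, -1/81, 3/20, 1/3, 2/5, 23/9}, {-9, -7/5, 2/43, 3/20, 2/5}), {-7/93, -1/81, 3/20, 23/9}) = {-7/93, -1/81, 3/20, 23/9}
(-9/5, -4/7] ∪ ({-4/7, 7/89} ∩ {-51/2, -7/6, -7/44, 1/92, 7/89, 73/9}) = (-9/5, -4/7] ∪ {7/89}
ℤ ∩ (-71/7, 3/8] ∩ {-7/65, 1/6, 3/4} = ∅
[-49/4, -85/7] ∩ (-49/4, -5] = (-49/4, -85/7]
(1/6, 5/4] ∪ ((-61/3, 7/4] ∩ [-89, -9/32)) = (-61/3, -9/32) ∪ (1/6, 5/4]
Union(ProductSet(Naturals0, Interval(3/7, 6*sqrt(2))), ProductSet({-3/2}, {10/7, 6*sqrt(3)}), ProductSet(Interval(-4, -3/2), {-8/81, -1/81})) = Union(ProductSet({-3/2}, {10/7, 6*sqrt(3)}), ProductSet(Interval(-4, -3/2), {-8/81, -1/81}), ProductSet(Naturals0, Interval(3/7, 6*sqrt(2))))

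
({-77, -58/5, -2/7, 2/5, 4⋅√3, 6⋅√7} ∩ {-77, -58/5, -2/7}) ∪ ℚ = ℚ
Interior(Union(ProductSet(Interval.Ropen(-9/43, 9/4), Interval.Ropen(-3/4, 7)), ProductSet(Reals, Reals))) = ProductSet(Reals, Reals)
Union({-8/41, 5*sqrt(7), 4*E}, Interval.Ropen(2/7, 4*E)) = Union({-8/41, 5*sqrt(7)}, Interval(2/7, 4*E))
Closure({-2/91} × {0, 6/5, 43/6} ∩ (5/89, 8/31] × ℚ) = ∅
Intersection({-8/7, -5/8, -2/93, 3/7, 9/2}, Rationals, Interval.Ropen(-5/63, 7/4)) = {-2/93, 3/7}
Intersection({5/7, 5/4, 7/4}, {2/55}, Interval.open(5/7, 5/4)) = EmptySet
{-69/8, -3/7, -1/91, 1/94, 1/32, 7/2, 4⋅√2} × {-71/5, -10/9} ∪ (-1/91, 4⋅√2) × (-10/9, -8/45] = ((-1/91, 4⋅√2) × (-10/9, -8/45]) ∪ ({-69/8, -3/7, -1/91, 1/94, 1/32, 7/2, 4⋅√2} × {-71/5, -10/9})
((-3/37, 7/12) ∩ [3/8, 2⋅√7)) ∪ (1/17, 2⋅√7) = (1/17, 2⋅√7)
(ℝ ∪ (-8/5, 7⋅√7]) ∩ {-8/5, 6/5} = {-8/5, 6/5}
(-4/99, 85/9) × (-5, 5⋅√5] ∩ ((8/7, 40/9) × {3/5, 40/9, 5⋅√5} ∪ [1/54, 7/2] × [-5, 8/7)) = ([1/54, 7/2] × (-5, 8/7)) ∪ ((8/7, 40/9) × {3/5, 40/9, 5⋅√5})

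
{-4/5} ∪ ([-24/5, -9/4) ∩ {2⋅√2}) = {-4/5}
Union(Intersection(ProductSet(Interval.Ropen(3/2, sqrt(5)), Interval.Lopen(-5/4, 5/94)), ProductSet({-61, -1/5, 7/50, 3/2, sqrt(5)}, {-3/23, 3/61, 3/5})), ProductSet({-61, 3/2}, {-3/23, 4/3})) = Union(ProductSet({3/2}, {-3/23, 3/61}), ProductSet({-61, 3/2}, {-3/23, 4/3}))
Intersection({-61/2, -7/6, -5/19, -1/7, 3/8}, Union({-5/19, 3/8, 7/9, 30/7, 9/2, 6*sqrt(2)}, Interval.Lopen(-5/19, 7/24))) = {-5/19, -1/7, 3/8}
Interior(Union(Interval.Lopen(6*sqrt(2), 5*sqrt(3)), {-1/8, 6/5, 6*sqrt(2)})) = Interval.open(6*sqrt(2), 5*sqrt(3))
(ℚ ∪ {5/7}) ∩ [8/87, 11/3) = ℚ ∩ [8/87, 11/3)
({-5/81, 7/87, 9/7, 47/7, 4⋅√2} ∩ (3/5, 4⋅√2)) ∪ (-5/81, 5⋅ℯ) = (-5/81, 5⋅ℯ)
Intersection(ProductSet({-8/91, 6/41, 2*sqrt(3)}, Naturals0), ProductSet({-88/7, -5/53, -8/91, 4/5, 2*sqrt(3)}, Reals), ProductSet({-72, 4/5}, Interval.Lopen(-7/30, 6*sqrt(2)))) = EmptySet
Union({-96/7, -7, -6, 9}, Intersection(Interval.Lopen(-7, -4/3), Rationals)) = Union({-96/7, -7, 9}, Intersection(Interval.Lopen(-7, -4/3), Rationals))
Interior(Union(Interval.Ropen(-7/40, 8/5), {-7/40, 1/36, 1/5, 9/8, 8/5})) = Interval.open(-7/40, 8/5)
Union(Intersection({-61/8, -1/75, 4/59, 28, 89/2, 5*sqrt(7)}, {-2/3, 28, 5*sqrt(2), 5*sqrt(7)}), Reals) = Reals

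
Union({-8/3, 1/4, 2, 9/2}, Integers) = Union({-8/3, 1/4, 9/2}, Integers)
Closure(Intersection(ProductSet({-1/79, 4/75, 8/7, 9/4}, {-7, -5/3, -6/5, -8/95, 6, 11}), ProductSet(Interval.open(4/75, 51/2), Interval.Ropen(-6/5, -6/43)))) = ProductSet({8/7, 9/4}, {-6/5})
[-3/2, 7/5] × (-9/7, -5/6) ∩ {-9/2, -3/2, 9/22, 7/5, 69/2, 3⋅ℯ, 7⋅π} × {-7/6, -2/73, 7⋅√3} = {-3/2, 9/22, 7/5} × {-7/6}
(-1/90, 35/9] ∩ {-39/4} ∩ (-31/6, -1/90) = ∅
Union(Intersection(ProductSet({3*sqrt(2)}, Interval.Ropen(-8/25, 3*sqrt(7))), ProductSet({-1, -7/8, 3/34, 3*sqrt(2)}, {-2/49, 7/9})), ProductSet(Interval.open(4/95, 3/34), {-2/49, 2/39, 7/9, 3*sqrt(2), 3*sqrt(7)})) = Union(ProductSet({3*sqrt(2)}, {-2/49, 7/9}), ProductSet(Interval.open(4/95, 3/34), {-2/49, 2/39, 7/9, 3*sqrt(2), 3*sqrt(7)}))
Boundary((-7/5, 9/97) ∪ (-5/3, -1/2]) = {-5/3, 9/97}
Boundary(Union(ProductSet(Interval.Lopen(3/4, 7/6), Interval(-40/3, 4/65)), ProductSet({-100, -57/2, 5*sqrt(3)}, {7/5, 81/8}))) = Union(ProductSet({3/4, 7/6}, Interval(-40/3, 4/65)), ProductSet({-100, -57/2, 5*sqrt(3)}, {7/5, 81/8}), ProductSet(Interval(3/4, 7/6), {-40/3, 4/65}))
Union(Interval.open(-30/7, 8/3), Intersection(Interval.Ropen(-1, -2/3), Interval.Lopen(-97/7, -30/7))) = Interval.open(-30/7, 8/3)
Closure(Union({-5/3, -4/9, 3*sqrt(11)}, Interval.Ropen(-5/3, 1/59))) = Union({3*sqrt(11)}, Interval(-5/3, 1/59))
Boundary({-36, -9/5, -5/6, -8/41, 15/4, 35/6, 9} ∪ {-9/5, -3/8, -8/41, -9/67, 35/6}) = {-36, -9/5, -5/6, -3/8, -8/41, -9/67, 15/4, 35/6, 9}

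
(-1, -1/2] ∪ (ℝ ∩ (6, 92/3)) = (-1, -1/2] ∪ (6, 92/3)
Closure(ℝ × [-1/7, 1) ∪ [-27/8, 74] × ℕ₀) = ([-27/8, 74] × ℕ₀) ∪ (ℝ × [-1/7, 1])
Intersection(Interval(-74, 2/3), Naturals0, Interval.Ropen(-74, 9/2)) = Range(0, 1, 1)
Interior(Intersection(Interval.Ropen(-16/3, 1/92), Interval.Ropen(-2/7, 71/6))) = Interval.open(-2/7, 1/92)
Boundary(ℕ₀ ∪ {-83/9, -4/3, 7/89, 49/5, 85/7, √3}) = {-83/9, -4/3, 7/89, 49/5, 85/7, √3} ∪ ℕ₀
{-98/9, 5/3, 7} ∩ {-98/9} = {-98/9}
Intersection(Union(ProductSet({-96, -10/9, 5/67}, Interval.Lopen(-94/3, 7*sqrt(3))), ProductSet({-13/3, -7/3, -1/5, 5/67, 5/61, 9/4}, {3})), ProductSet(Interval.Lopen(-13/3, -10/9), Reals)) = Union(ProductSet({-7/3}, {3}), ProductSet({-10/9}, Interval.Lopen(-94/3, 7*sqrt(3))))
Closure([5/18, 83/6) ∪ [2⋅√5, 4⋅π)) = [5/18, 83/6]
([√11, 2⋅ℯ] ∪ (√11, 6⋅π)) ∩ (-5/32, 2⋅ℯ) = [√11, 2⋅ℯ)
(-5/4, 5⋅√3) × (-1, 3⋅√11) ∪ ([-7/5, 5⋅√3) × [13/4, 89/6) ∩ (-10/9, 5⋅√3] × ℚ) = ((-10/9, 5⋅√3) × (ℚ ∩ [13/4, 89/6))) ∪ ((-5/4, 5⋅√3) × (-1, 3⋅√11))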